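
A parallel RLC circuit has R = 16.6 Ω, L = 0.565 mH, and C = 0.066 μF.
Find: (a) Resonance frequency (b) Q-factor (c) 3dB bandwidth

Step 1 — Resonance: ω₀ = 1/√(LC) = 1/√(0.000565·6.6e-08) = 1.638e+05 rad/s.
Step 2 — f₀ = ω₀/(2π) = 2.606e+04 Hz.
Step 3 — Parallel Q: Q = R/(ω₀L) = 16.6/(1.638e+05·0.000565) = 0.1794.
Step 4 — Bandwidth: Δω = ω₀/Q = 9.127e+05 rad/s; BW = Δω/(2π) = 1.453e+05 Hz.

(a) f₀ = 2.606e+04 Hz  (b) Q = 0.1794  (c) BW = 1.453e+05 Hz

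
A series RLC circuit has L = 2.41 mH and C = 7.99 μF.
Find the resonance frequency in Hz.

Step 1 — Resonance condition Im(Z)=0 gives ω₀ = 1/√(LC).
Step 2 — ω₀ = 1/√(0.00241·7.99e-06) = 7206 rad/s.
Step 3 — f₀ = ω₀/(2π) = 1147 Hz.

f₀ = 1147 Hz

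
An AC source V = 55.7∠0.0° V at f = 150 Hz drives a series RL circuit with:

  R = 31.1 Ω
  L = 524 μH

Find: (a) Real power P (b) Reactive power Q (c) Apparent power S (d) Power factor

Step 1 — Angular frequency: ω = 2π·f = 2π·150 = 942.5 rad/s.
Step 2 — Component impedances:
  R: Z = R = 31.1 Ω
  L: Z = jωL = j·942.5·0.000524 = 0 + j0.4939 Ω
Step 3 — Series combination: Z_total = R + L = 31.1 + j0.4939 Ω = 31.1∠0.9° Ω.
Step 4 — Source phasor: V = 55.7∠0.0° V = 55.7 V.
Step 5 — Current: I = V / Z = 1.791 - j0.02843 A = 1.791∠-0.9° A.
Step 6 — Complex power: S = V·I* = 99.73 + j1.584 VA.
Step 7 — Real power: P = Re(S) = 99.73 W.
Step 8 — Reactive power: Q = Im(S) = 1.584 VAR.
Step 9 — Apparent power: |S| = 99.75 VA.
Step 10 — Power factor: PF = P/|S| = 0.9999 (lagging).

(a) P = 99.73 W  (b) Q = 1.584 VAR  (c) S = 99.75 VA  (d) PF = 0.9999 (lagging)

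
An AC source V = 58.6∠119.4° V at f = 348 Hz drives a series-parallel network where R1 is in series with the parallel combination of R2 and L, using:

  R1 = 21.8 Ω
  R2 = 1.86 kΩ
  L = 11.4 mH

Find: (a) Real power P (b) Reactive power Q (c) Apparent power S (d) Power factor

Step 1 — Angular frequency: ω = 2π·f = 2π·348 = 2187 rad/s.
Step 2 — Component impedances:
  R1: Z = R = 21.8 Ω
  R2: Z = R = 1860 Ω
  L: Z = jωL = j·2187·0.0114 = 0 + j24.93 Ω
Step 3 — Parallel branch: R2 || L = 1/(1/R2 + 1/L) = 0.334 + j24.92 Ω.
Step 4 — Series with R1: Z_total = R1 + (R2 || L) = 22.13 + j24.92 Ω = 33.33∠48.4° Ω.
Step 5 — Source phasor: V = 58.6∠119.4° V = -28.77 + j51.05 V.
Step 6 — Current: I = V / Z = 0.5721 + j1.662 A = 1.758∠71.0° A.
Step 7 — Complex power: S = V·I* = 68.41 + j77.03 VA.
Step 8 — Real power: P = Re(S) = 68.41 W.
Step 9 — Reactive power: Q = Im(S) = 77.03 VAR.
Step 10 — Apparent power: |S| = 103 VA.
Step 11 — Power factor: PF = P/|S| = 0.664 (lagging).

(a) P = 68.41 W  (b) Q = 77.03 VAR  (c) S = 103 VA  (d) PF = 0.664 (lagging)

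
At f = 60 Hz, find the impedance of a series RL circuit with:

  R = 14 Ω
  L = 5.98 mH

Step 1 — Angular frequency: ω = 2π·f = 2π·60 = 377 rad/s.
Step 2 — Component impedances:
  R: Z = R = 14 Ω
  L: Z = jωL = j·377·0.00598 = 0 + j2.254 Ω
Step 3 — Series combination: Z_total = R + L = 14 + j2.254 Ω = 14.18∠9.1° Ω.

Z = 14 + j2.254 Ω = 14.18∠9.1° Ω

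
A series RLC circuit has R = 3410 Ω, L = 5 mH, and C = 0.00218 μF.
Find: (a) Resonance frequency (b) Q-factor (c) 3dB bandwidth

Step 1 — Resonance: ω₀ = 1/√(LC) = 1/√(0.005·2.18e-09) = 3.029e+05 rad/s.
Step 2 — f₀ = ω₀/(2π) = 4.821e+04 Hz.
Step 3 — Series Q: Q = ω₀L/R = 3.029e+05·0.005/3410 = 0.4441.
Step 4 — Bandwidth: Δω = ω₀/Q = 6.82e+05 rad/s; BW = Δω/(2π) = 1.085e+05 Hz.

(a) f₀ = 4.821e+04 Hz  (b) Q = 0.4441  (c) BW = 1.085e+05 Hz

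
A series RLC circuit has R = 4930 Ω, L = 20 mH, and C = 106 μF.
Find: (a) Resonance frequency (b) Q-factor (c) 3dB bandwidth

Step 1 — Resonance: ω₀ = 1/√(LC) = 1/√(0.02·0.000106) = 686.8 rad/s.
Step 2 — f₀ = ω₀/(2π) = 109.3 Hz.
Step 3 — Series Q: Q = ω₀L/R = 686.8·0.02/4930 = 0.002786.
Step 4 — Bandwidth: Δω = ω₀/Q = 2.465e+05 rad/s; BW = Δω/(2π) = 3.923e+04 Hz.

(a) f₀ = 109.3 Hz  (b) Q = 0.002786  (c) BW = 3.923e+04 Hz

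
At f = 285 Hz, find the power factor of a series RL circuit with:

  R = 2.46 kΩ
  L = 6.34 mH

Step 1 — Angular frequency: ω = 2π·f = 2π·285 = 1791 rad/s.
Step 2 — Component impedances:
  R: Z = R = 2460 Ω
  L: Z = jωL = j·1791·0.00634 = 0 + j11.35 Ω
Step 3 — Series combination: Z_total = R + L = 2460 + j11.35 Ω = 2460∠0.3° Ω.
Step 4 — Power factor: PF = cos(φ) = Re(Z)/|Z| = 2460/2460 = 1.
Step 5 — Type: Im(Z) = 11.35 ⇒ lagging (phase φ = 0.3°).

PF = 1 (lagging, φ = 0.3°)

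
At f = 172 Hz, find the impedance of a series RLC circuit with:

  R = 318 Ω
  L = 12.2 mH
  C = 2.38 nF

Step 1 — Angular frequency: ω = 2π·f = 2π·172 = 1081 rad/s.
Step 2 — Component impedances:
  R: Z = R = 318 Ω
  L: Z = jωL = j·1081·0.0122 = 0 + j13.18 Ω
  C: Z = 1/(jωC) = -j/(ω·C) = 0 - j3.888e+05 Ω
Step 3 — Series combination: Z_total = R + L + C = 318 - j3.888e+05 Ω = 3.888e+05∠-90.0° Ω.

Z = 318 - j3.888e+05 Ω = 3.888e+05∠-90.0° Ω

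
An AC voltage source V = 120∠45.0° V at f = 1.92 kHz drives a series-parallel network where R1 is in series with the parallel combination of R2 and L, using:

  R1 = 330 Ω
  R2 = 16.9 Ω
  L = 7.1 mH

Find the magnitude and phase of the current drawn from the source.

Step 1 — Angular frequency: ω = 2π·f = 2π·1920 = 1.206e+04 rad/s.
Step 2 — Component impedances:
  R1: Z = R = 330 Ω
  R2: Z = R = 16.9 Ω
  L: Z = jωL = j·1.206e+04·0.0071 = 0 + j85.65 Ω
Step 3 — Parallel branch: R2 || L = 1/(1/R2 + 1/L) = 16.27 + j3.21 Ω.
Step 4 — Series with R1: Z_total = R1 + (R2 || L) = 346.3 + j3.21 Ω = 346.3∠0.5° Ω.
Step 5 — Source phasor: V = 120∠45.0° V = 84.85 + j84.85 V.
Step 6 — Ohm's law: I = V / Z_total = (84.85 + j84.85) / (346.3 + j3.21) = 0.2473 + j0.2428 A.
Step 7 — Convert to polar: |I| = 0.3465 A, ∠I = 44.5°.

I = 0.3465∠44.5° A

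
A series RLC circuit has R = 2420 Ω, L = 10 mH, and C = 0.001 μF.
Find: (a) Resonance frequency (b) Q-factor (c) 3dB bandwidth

Step 1 — Resonance condition Im(Z)=0 gives ω₀ = 1/√(LC).
Step 2 — ω₀ = 1/√(0.01·1e-09) = 3.162e+05 rad/s.
Step 3 — f₀ = ω₀/(2π) = 5.033e+04 Hz.
Step 4 — Series Q: Q = ω₀L/R = 3.162e+05·0.01/2420 = 1.307.
Step 5 — 3dB bandwidth: Δω = ω₀/Q = 2.42e+05 rad/s; BW = Δω/(2π) = 3.852e+04 Hz.

(a) f₀ = 5.033e+04 Hz  (b) Q = 1.307  (c) BW = 3.852e+04 Hz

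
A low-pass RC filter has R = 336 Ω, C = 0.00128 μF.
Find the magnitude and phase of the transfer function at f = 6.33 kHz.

Step 1 — Angular frequency: ω = 2π·6330 = 3.977e+04 rad/s.
Step 2 — Transfer function: H(jω) = 1/(1 + jωRC).
Step 3 — Denominator: 1 + jωRC = 1 + j·3.977e+04·336·1.28e-09 = 1 + j0.01711.
Step 4 — H = 0.9997 - j0.0171.
Step 5 — Magnitude: |H| = 0.9999 (-0.0 dB); phase: φ = -1.0°.

|H| = 0.9999 (-0.0 dB), φ = -1.0°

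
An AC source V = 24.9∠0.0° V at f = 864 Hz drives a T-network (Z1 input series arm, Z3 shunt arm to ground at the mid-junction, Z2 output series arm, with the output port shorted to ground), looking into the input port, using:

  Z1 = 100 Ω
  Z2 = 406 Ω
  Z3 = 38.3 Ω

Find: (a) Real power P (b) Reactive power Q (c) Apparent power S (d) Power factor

Step 1 — Angular frequency: ω = 2π·f = 2π·864 = 5429 rad/s.
Step 2 — Component impedances:
  Z1: Z = R = 100 Ω
  Z2: Z = R = 406 Ω
  Z3: Z = R = 38.3 Ω
Step 3 — With the output port shorted to ground, the output series arm Z2 runs from the junction to ground; the shunt arm Z3 also runs from the junction to ground. They appear in parallel: Z3 || Z2 = 35 Ω.
Step 4 — Series with input arm Z1: Z_in = Z1 + (Z3 || Z2) = 135 Ω = 135∠0.0° Ω.
Step 5 — Source phasor: V = 24.9∠0.0° V = 24.9 V.
Step 6 — Current: I = V / Z = 0.1844 A = 0.1844∠0.0° A.
Step 7 — Complex power: S = V·I* = 4.593 VA.
Step 8 — Real power: P = Re(S) = 4.593 W.
Step 9 — Reactive power: Q = Im(S) = 0 VAR.
Step 10 — Apparent power: |S| = 4.593 VA.
Step 11 — Power factor: PF = P/|S| = 1 (unity).

(a) P = 4.593 W  (b) Q = 0 VAR  (c) S = 4.593 VA  (d) PF = 1 (unity)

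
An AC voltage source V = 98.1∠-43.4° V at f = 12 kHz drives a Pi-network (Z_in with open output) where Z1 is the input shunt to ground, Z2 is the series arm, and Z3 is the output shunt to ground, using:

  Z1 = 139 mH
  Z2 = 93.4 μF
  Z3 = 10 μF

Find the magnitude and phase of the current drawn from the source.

Step 1 — Angular frequency: ω = 2π·f = 2π·1.2e+04 = 7.54e+04 rad/s.
Step 2 — Component impedances:
  Z1: Z = jωL = j·7.54e+04·0.139 = 0 + j1.048e+04 Ω
  Z2: Z = 1/(jωC) = -j/(ω·C) = 0 - j0.142 Ω
  Z3: Z = 1/(jωC) = -j/(ω·C) = 0 - j1.326 Ω
Step 3 — With open output, the series arm Z2 and the output shunt Z3 appear in series to ground: Z2 + Z3 = 0 - j1.468 Ω.
Step 4 — Parallel with input shunt Z1: Z_in = Z1 || (Z2 + Z3) = 0 - j1.468 Ω = 1.468∠-90.0° Ω.
Step 5 — Source phasor: V = 98.1∠-43.4° V = 71.28 - j67.4 V.
Step 6 — Ohm's law: I = V / Z_total = (71.28 - j67.4) / (0 - j1.468) = 45.9 + j48.54 A.
Step 7 — Convert to polar: |I| = 66.8 A, ∠I = 46.6°.

I = 66.8∠46.6° A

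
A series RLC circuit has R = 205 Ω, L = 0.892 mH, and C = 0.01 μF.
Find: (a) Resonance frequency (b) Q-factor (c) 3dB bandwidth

Step 1 — Resonance condition Im(Z)=0 gives ω₀ = 1/√(LC).
Step 2 — ω₀ = 1/√(0.000892·1e-08) = 3.348e+05 rad/s.
Step 3 — f₀ = ω₀/(2π) = 5.329e+04 Hz.
Step 4 — Series Q: Q = ω₀L/R = 3.348e+05·0.000892/205 = 1.457.
Step 5 — 3dB bandwidth: Δω = ω₀/Q = 2.298e+05 rad/s; BW = Δω/(2π) = 3.658e+04 Hz.

(a) f₀ = 5.329e+04 Hz  (b) Q = 1.457  (c) BW = 3.658e+04 Hz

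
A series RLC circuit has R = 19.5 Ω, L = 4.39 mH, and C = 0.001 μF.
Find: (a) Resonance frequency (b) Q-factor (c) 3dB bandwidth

Step 1 — Resonance: ω₀ = 1/√(LC) = 1/√(0.00439·1e-09) = 4.773e+05 rad/s.
Step 2 — f₀ = ω₀/(2π) = 7.596e+04 Hz.
Step 3 — Series Q: Q = ω₀L/R = 4.773e+05·0.00439/19.5 = 107.4.
Step 4 — Bandwidth: Δω = ω₀/Q = 4442 rad/s; BW = Δω/(2π) = 707 Hz.

(a) f₀ = 7.596e+04 Hz  (b) Q = 107.4  (c) BW = 707 Hz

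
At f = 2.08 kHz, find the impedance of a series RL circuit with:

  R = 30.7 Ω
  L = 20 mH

Step 1 — Angular frequency: ω = 2π·f = 2π·2080 = 1.307e+04 rad/s.
Step 2 — Component impedances:
  R: Z = R = 30.7 Ω
  L: Z = jωL = j·1.307e+04·0.02 = 0 + j261.4 Ω
Step 3 — Series combination: Z_total = R + L = 30.7 + j261.4 Ω = 263.2∠83.3° Ω.

Z = 30.7 + j261.4 Ω = 263.2∠83.3° Ω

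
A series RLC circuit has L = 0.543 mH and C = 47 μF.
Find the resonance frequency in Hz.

Step 1 — Resonance condition Im(Z)=0 gives ω₀ = 1/√(LC).
Step 2 — ω₀ = 1/√(0.000543·4.7e-05) = 6260 rad/s.
Step 3 — f₀ = ω₀/(2π) = 996.3 Hz.

f₀ = 996.3 Hz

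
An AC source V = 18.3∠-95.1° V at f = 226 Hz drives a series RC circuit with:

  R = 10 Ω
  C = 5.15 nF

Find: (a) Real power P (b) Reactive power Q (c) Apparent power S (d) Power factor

Step 1 — Angular frequency: ω = 2π·f = 2π·226 = 1420 rad/s.
Step 2 — Component impedances:
  R: Z = R = 10 Ω
  C: Z = 1/(jωC) = -j/(ω·C) = 0 - j1.367e+05 Ω
Step 3 — Series combination: Z_total = R + C = 10 - j1.367e+05 Ω = 1.367e+05∠-90.0° Ω.
Step 4 — Source phasor: V = 18.3∠-95.1° V = -1.627 - j18.23 V.
Step 5 — Current: I = V / Z = 0.0001333 - j1.191e-05 A = 0.0001338∠-5.1° A.
Step 6 — Complex power: S = V·I* = 1.791e-07 - j0.002449 VA.
Step 7 — Real power: P = Re(S) = 1.791e-07 W.
Step 8 — Reactive power: Q = Im(S) = -0.002449 VAR.
Step 9 — Apparent power: |S| = 0.002449 VA.
Step 10 — Power factor: PF = P/|S| = 7.313e-05 (leading).

(a) P = 1.791e-07 W  (b) Q = -0.002449 VAR  (c) S = 0.002449 VA  (d) PF = 7.313e-05 (leading)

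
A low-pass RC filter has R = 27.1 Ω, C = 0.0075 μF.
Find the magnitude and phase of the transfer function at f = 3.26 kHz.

Step 1 — Angular frequency: ω = 2π·3260 = 2.048e+04 rad/s.
Step 2 — Transfer function: H(jω) = 1/(1 + jωRC).
Step 3 — Denominator: 1 + jωRC = 1 + j·2.048e+04·27.1·7.5e-09 = 1 + j0.004163.
Step 4 — H = 1 - j0.004163.
Step 5 — Magnitude: |H| = 1 (-0.0 dB); phase: φ = -0.2°.

|H| = 1 (-0.0 dB), φ = -0.2°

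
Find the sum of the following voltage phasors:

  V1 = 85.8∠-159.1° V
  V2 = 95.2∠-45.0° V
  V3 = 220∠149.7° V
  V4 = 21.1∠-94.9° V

Step 1 — Convert each phasor to rectangular form:
  V1 = 85.8·(cos(-159.1°) + j·sin(-159.1°)) = -80.15 - j30.61 V
  V2 = 95.2·(cos(-45.0°) + j·sin(-45.0°)) = 67.32 - j67.32 V
  V3 = 220·(cos(149.7°) + j·sin(149.7°)) = -189.9 + j111 V
  V4 = 21.1·(cos(-94.9°) + j·sin(-94.9°)) = -1.802 - j21.02 V
Step 2 — Sum components: V_total = -204.6 - j7.951 V.
Step 3 — Convert to polar: |V_total| = 204.7 V, ∠V_total = -177.8°.

V_total = 204.7∠-177.8° V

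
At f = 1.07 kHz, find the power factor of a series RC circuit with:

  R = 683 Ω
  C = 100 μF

Step 1 — Angular frequency: ω = 2π·f = 2π·1070 = 6723 rad/s.
Step 2 — Component impedances:
  R: Z = R = 683 Ω
  C: Z = 1/(jωC) = -j/(ω·C) = 0 - j1.487 Ω
Step 3 — Series combination: Z_total = R + C = 683 - j1.487 Ω = 683∠-0.1° Ω.
Step 4 — Power factor: PF = cos(φ) = Re(Z)/|Z| = 683/683 = 1.
Step 5 — Type: Im(Z) = -1.487 ⇒ leading (phase φ = -0.1°).

PF = 1 (leading, φ = -0.1°)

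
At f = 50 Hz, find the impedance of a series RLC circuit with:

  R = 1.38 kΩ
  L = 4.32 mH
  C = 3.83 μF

Step 1 — Angular frequency: ω = 2π·f = 2π·50 = 314.2 rad/s.
Step 2 — Component impedances:
  R: Z = R = 1380 Ω
  L: Z = jωL = j·314.2·0.00432 = 0 + j1.357 Ω
  C: Z = 1/(jωC) = -j/(ω·C) = 0 - j831.1 Ω
Step 3 — Series combination: Z_total = R + L + C = 1380 - j829.7 Ω = 1610∠-31.0° Ω.

Z = 1380 - j829.7 Ω = 1610∠-31.0° Ω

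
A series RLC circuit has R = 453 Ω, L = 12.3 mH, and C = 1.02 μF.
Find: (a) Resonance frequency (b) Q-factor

Step 1 — Resonance condition Im(Z)=0 gives ω₀ = 1/√(LC).
Step 2 — ω₀ = 1/√(0.0123·1.02e-06) = 8928 rad/s.
Step 3 — f₀ = ω₀/(2π) = 1421 Hz.
Step 4 — Series Q: Q = ω₀L/R = 8928·0.0123/453 = 0.2424.

(a) f₀ = 1421 Hz  (b) Q = 0.2424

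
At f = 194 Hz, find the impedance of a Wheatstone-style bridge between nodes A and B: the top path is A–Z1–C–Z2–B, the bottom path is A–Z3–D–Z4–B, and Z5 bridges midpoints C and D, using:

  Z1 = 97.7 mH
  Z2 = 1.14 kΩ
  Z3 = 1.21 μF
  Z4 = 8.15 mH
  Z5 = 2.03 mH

Step 1 — Angular frequency: ω = 2π·f = 2π·194 = 1219 rad/s.
Step 2 — Component impedances:
  Z1: Z = jωL = j·1219·0.0977 = 0 + j119.1 Ω
  Z2: Z = R = 1140 Ω
  Z3: Z = 1/(jωC) = -j/(ω·C) = 0 - j678 Ω
  Z4: Z = jωL = j·1219·0.00815 = 0 + j9.934 Ω
  Z5: Z = jωL = j·1219·0.00203 = 0 + j2.474 Ω
Step 3 — Bridge requires nodal analysis (the Z5 bridge couples midpoints C and D, so the two paths cannot be reduced to a simple series/parallel combination). Setting node B to ground and injecting 1 A at node A, the 3-node admittance system at A, C, D solves to V_A = Z_AB = 0.1471 + j158.1 Ω = 158.1∠89.9° Ω.

Z = 0.1471 + j158.1 Ω = 158.1∠89.9° Ω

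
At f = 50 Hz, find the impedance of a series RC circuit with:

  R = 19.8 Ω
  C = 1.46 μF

Step 1 — Angular frequency: ω = 2π·f = 2π·50 = 314.2 rad/s.
Step 2 — Component impedances:
  R: Z = R = 19.8 Ω
  C: Z = 1/(jωC) = -j/(ω·C) = 0 - j2180 Ω
Step 3 — Series combination: Z_total = R + C = 19.8 - j2180 Ω = 2180∠-89.5° Ω.

Z = 19.8 - j2180 Ω = 2180∠-89.5° Ω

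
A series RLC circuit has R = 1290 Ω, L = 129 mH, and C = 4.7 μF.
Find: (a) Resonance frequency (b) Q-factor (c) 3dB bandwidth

Step 1 — Resonance condition Im(Z)=0 gives ω₀ = 1/√(LC).
Step 2 — ω₀ = 1/√(0.129·4.7e-06) = 1284 rad/s.
Step 3 — f₀ = ω₀/(2π) = 204.4 Hz.
Step 4 — Series Q: Q = ω₀L/R = 1284·0.129/1290 = 0.1284.
Step 5 — 3dB bandwidth: Δω = ω₀/Q = 1e+04 rad/s; BW = Δω/(2π) = 1592 Hz.

(a) f₀ = 204.4 Hz  (b) Q = 0.1284  (c) BW = 1592 Hz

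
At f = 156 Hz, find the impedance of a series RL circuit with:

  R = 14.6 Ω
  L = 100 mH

Step 1 — Angular frequency: ω = 2π·f = 2π·156 = 980.2 rad/s.
Step 2 — Component impedances:
  R: Z = R = 14.6 Ω
  L: Z = jωL = j·980.2·0.1 = 0 + j98.02 Ω
Step 3 — Series combination: Z_total = R + L = 14.6 + j98.02 Ω = 99.1∠81.5° Ω.

Z = 14.6 + j98.02 Ω = 99.1∠81.5° Ω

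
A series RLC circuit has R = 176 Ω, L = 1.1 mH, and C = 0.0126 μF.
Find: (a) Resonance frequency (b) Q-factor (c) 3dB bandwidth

Step 1 — Resonance condition Im(Z)=0 gives ω₀ = 1/√(LC).
Step 2 — ω₀ = 1/√(0.0011·1.26e-08) = 2.686e+05 rad/s.
Step 3 — f₀ = ω₀/(2π) = 4.275e+04 Hz.
Step 4 — Series Q: Q = ω₀L/R = 2.686e+05·0.0011/176 = 1.679.
Step 5 — 3dB bandwidth: Δω = ω₀/Q = 1.6e+05 rad/s; BW = Δω/(2π) = 2.546e+04 Hz.

(a) f₀ = 4.275e+04 Hz  (b) Q = 1.679  (c) BW = 2.546e+04 Hz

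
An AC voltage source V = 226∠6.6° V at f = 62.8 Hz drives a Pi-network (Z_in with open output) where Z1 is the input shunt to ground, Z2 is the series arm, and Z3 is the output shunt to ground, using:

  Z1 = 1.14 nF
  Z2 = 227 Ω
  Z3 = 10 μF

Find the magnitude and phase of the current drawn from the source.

Step 1 — Angular frequency: ω = 2π·f = 2π·62.8 = 394.6 rad/s.
Step 2 — Component impedances:
  Z1: Z = 1/(jωC) = -j/(ω·C) = 0 - j2.223e+06 Ω
  Z2: Z = R = 227 Ω
  Z3: Z = 1/(jωC) = -j/(ω·C) = 0 - j253.4 Ω
Step 3 — With open output, the series arm Z2 and the output shunt Z3 appear in series to ground: Z2 + Z3 = 227 - j253.4 Ω.
Step 4 — Parallel with input shunt Z1: Z_in = Z1 || (Z2 + Z3) = 226.9 - j253.4 Ω = 340.2∠-48.2° Ω.
Step 5 — Source phasor: V = 226∠6.6° V = 224.5 + j25.98 V.
Step 6 — Ohm's law: I = V / Z_total = (224.5 + j25.98) / (226.9 - j253.4) = 0.3834 + j0.5426 A.
Step 7 — Convert to polar: |I| = 0.6643 A, ∠I = 54.8°.

I = 0.6643∠54.8° A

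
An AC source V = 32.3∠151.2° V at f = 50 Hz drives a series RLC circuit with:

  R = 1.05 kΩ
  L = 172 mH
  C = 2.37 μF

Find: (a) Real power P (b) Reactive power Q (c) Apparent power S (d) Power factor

Step 1 — Angular frequency: ω = 2π·f = 2π·50 = 314.2 rad/s.
Step 2 — Component impedances:
  R: Z = R = 1050 Ω
  L: Z = jωL = j·314.2·0.172 = 0 + j54.04 Ω
  C: Z = 1/(jωC) = -j/(ω·C) = 0 - j1343 Ω
Step 3 — Series combination: Z_total = R + L + C = 1050 - j1289 Ω = 1663∠-50.8° Ω.
Step 4 — Source phasor: V = 32.3∠151.2° V = -28.3 + j15.56 V.
Step 5 — Current: I = V / Z = -0.01801 - j0.007289 A = 0.01943∠-158.0° A.
Step 6 — Complex power: S = V·I* = 0.3963 - j0.4865 VA.
Step 7 — Real power: P = Re(S) = 0.3963 W.
Step 8 — Reactive power: Q = Im(S) = -0.4865 VAR.
Step 9 — Apparent power: |S| = 0.6275 VA.
Step 10 — Power factor: PF = P/|S| = 0.6316 (leading).

(a) P = 0.3963 W  (b) Q = -0.4865 VAR  (c) S = 0.6275 VA  (d) PF = 0.6316 (leading)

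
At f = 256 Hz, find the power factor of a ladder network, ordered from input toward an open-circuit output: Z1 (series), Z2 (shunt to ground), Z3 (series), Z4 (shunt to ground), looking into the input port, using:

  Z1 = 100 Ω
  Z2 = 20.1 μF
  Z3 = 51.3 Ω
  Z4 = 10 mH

Step 1 — Angular frequency: ω = 2π·f = 2π·256 = 1608 rad/s.
Step 2 — Component impedances:
  Z1: Z = R = 100 Ω
  Z2: Z = 1/(jωC) = -j/(ω·C) = 0 - j30.93 Ω
  Z3: Z = R = 51.3 Ω
  Z4: Z = jωL = j·1608·0.01 = 0 + j16.08 Ω
Step 3 — Ladder network (open output): work backward from the far end, alternating series and parallel combinations. Z_in = 117.2 - j25.95 Ω = 120∠-12.5° Ω.
Step 4 — Power factor: PF = cos(φ) = Re(Z)/|Z| = 117.208/120.046 = 0.9764.
Step 5 — Type: Im(Z) = -25.95 ⇒ leading (phase φ = -12.5°).

PF = 0.9764 (leading, φ = -12.5°)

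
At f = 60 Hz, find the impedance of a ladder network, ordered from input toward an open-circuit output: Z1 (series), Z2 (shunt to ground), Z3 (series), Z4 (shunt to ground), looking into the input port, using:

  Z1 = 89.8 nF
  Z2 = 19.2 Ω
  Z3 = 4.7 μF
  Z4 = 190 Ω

Step 1 — Angular frequency: ω = 2π·f = 2π·60 = 377 rad/s.
Step 2 — Component impedances:
  Z1: Z = 1/(jωC) = -j/(ω·C) = 0 - j2.954e+04 Ω
  Z2: Z = R = 19.2 Ω
  Z3: Z = 1/(jωC) = -j/(ω·C) = 0 - j564.4 Ω
  Z4: Z = R = 190 Ω
Step 3 — Ladder network (open output): work backward from the far end, alternating series and parallel combinations. Z_in = 18.99 - j2.954e+04 Ω = 2.954e+04∠-90.0° Ω.

Z = 18.99 - j2.954e+04 Ω = 2.954e+04∠-90.0° Ω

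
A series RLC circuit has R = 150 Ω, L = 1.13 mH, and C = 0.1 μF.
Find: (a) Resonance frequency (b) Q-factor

Step 1 — Resonance condition Im(Z)=0 gives ω₀ = 1/√(LC).
Step 2 — ω₀ = 1/√(0.00113·1e-07) = 9.407e+04 rad/s.
Step 3 — f₀ = ω₀/(2π) = 1.497e+04 Hz.
Step 4 — Series Q: Q = ω₀L/R = 9.407e+04·0.00113/150 = 0.7087.

(a) f₀ = 1.497e+04 Hz  (b) Q = 0.7087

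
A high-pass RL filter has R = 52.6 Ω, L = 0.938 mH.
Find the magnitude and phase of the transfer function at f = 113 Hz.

Step 1 — Angular frequency: ω = 2π·113 = 710 rad/s.
Step 2 — Transfer function: H(jω) = jωL/(R + jωL).
Step 3 — Numerator jωL = j·0.666; denominator R + jωL = 52.6 + j0.666.
Step 4 — H = 0.0001603 + j0.01266.
Step 5 — Magnitude: |H| = 0.01266 (-38.0 dB); phase: φ = 89.3°.

|H| = 0.01266 (-38.0 dB), φ = 89.3°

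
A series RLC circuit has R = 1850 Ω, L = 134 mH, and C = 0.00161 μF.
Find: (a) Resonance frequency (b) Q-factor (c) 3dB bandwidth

Step 1 — Resonance condition Im(Z)=0 gives ω₀ = 1/√(LC).
Step 2 — ω₀ = 1/√(0.134·1.61e-09) = 6.808e+04 rad/s.
Step 3 — f₀ = ω₀/(2π) = 1.084e+04 Hz.
Step 4 — Series Q: Q = ω₀L/R = 6.808e+04·0.134/1850 = 4.931.
Step 5 — 3dB bandwidth: Δω = ω₀/Q = 1.381e+04 rad/s; BW = Δω/(2π) = 2197 Hz.

(a) f₀ = 1.084e+04 Hz  (b) Q = 4.931  (c) BW = 2197 Hz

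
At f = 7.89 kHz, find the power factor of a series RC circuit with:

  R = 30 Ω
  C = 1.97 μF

Step 1 — Angular frequency: ω = 2π·f = 2π·7890 = 4.957e+04 rad/s.
Step 2 — Component impedances:
  R: Z = R = 30 Ω
  C: Z = 1/(jωC) = -j/(ω·C) = 0 - j10.24 Ω
Step 3 — Series combination: Z_total = R + C = 30 - j10.24 Ω = 31.7∠-18.8° Ω.
Step 4 — Power factor: PF = cos(φ) = Re(Z)/|Z| = 30/31.7 = 0.9464.
Step 5 — Type: Im(Z) = -10.24 ⇒ leading (phase φ = -18.8°).

PF = 0.9464 (leading, φ = -18.8°)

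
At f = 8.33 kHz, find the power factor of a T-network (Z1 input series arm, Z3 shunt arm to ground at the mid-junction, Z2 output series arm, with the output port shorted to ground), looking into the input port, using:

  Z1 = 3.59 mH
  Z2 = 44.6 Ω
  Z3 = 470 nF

Step 1 — Angular frequency: ω = 2π·f = 2π·8330 = 5.234e+04 rad/s.
Step 2 — Component impedances:
  Z1: Z = jωL = j·5.234e+04·0.00359 = 0 + j187.9 Ω
  Z2: Z = R = 44.6 Ω
  Z3: Z = 1/(jωC) = -j/(ω·C) = 0 - j40.65 Ω
Step 3 — With the output port shorted to ground, the output series arm Z2 runs from the junction to ground; the shunt arm Z3 also runs from the junction to ground. They appear in parallel: Z3 || Z2 = 20.24 - j22.2 Ω.
Step 4 — Series with input arm Z1: Z_in = Z1 + (Z3 || Z2) = 20.24 + j165.7 Ω = 166.9∠83.0° Ω.
Step 5 — Power factor: PF = cos(φ) = Re(Z)/|Z| = 20.239/166.92 = 0.1212.
Step 6 — Type: Im(Z) = 165.7 ⇒ lagging (phase φ = 83.0°).

PF = 0.1212 (lagging, φ = 83.0°)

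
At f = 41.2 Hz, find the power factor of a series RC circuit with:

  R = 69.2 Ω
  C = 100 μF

Step 1 — Angular frequency: ω = 2π·f = 2π·41.2 = 258.9 rad/s.
Step 2 — Component impedances:
  R: Z = R = 69.2 Ω
  C: Z = 1/(jωC) = -j/(ω·C) = 0 - j38.63 Ω
Step 3 — Series combination: Z_total = R + C = 69.2 - j38.63 Ω = 79.25∠-29.2° Ω.
Step 4 — Power factor: PF = cos(φ) = Re(Z)/|Z| = 69.2/79.25 = 0.8732.
Step 5 — Type: Im(Z) = -38.63 ⇒ leading (phase φ = -29.2°).

PF = 0.8732 (leading, φ = -29.2°)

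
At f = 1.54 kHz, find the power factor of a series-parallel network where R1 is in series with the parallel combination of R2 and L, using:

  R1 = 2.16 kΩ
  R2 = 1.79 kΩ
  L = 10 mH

Step 1 — Angular frequency: ω = 2π·f = 2π·1540 = 9676 rad/s.
Step 2 — Component impedances:
  R1: Z = R = 2160 Ω
  R2: Z = R = 1790 Ω
  L: Z = jωL = j·9676·0.01 = 0 + j96.76 Ω
Step 3 — Parallel branch: R2 || L = 1/(1/R2 + 1/L) = 5.215 + j96.48 Ω.
Step 4 — Series with R1: Z_total = R1 + (R2 || L) = 2165 + j96.48 Ω = 2167∠2.6° Ω.
Step 5 — Power factor: PF = cos(φ) = Re(Z)/|Z| = 2165.2/2167.4 = 0.999.
Step 6 — Type: Im(Z) = 96.48 ⇒ lagging (phase φ = 2.6°).

PF = 0.999 (lagging, φ = 2.6°)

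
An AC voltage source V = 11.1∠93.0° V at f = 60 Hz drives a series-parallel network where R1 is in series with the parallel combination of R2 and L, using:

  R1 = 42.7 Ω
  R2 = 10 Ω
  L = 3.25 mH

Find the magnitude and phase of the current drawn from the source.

Step 1 — Angular frequency: ω = 2π·f = 2π·60 = 377 rad/s.
Step 2 — Component impedances:
  R1: Z = R = 42.7 Ω
  R2: Z = R = 10 Ω
  L: Z = jωL = j·377·0.00325 = 0 + j1.225 Ω
Step 3 — Parallel branch: R2 || L = 1/(1/R2 + 1/L) = 0.1479 + j1.207 Ω.
Step 4 — Series with R1: Z_total = R1 + (R2 || L) = 42.85 + j1.207 Ω = 42.86∠1.6° Ω.
Step 5 — Source phasor: V = 11.1∠93.0° V = -0.5809 + j11.08 V.
Step 6 — Ohm's law: I = V / Z_total = (-0.5809 + j11.08) / (42.85 + j1.207) = -0.006265 + j0.2589 A.
Step 7 — Convert to polar: |I| = 0.259 A, ∠I = 91.4°.

I = 0.259∠91.4° A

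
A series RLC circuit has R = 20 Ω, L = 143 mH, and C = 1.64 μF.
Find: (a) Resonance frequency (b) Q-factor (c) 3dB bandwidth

Step 1 — Resonance: ω₀ = 1/√(LC) = 1/√(0.143·1.64e-06) = 2065 rad/s.
Step 2 — f₀ = ω₀/(2π) = 328.6 Hz.
Step 3 — Series Q: Q = ω₀L/R = 2065·0.143/20 = 14.76.
Step 4 — Bandwidth: Δω = ω₀/Q = 139.9 rad/s; BW = Δω/(2π) = 22.26 Hz.

(a) f₀ = 328.6 Hz  (b) Q = 14.76  (c) BW = 22.26 Hz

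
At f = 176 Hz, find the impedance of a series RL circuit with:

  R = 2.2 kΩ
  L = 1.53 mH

Step 1 — Angular frequency: ω = 2π·f = 2π·176 = 1106 rad/s.
Step 2 — Component impedances:
  R: Z = R = 2200 Ω
  L: Z = jωL = j·1106·0.00153 = 0 + j1.692 Ω
Step 3 — Series combination: Z_total = R + L = 2200 + j1.692 Ω = 2200∠0.0° Ω.

Z = 2200 + j1.692 Ω = 2200∠0.0° Ω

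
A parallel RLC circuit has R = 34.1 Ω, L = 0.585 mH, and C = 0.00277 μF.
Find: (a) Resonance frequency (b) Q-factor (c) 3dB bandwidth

Step 1 — Resonance: ω₀ = 1/√(LC) = 1/√(0.000585·2.77e-09) = 7.856e+05 rad/s.
Step 2 — f₀ = ω₀/(2π) = 1.25e+05 Hz.
Step 3 — Parallel Q: Q = R/(ω₀L) = 34.1/(7.856e+05·0.000585) = 0.0742.
Step 4 — Bandwidth: Δω = ω₀/Q = 1.059e+07 rad/s; BW = Δω/(2π) = 1.685e+06 Hz.

(a) f₀ = 1.25e+05 Hz  (b) Q = 0.0742  (c) BW = 1.685e+06 Hz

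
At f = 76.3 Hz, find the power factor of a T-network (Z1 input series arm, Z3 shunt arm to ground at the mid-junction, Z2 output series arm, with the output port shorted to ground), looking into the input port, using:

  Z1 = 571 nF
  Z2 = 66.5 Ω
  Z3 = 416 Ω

Step 1 — Angular frequency: ω = 2π·f = 2π·76.3 = 479.4 rad/s.
Step 2 — Component impedances:
  Z1: Z = 1/(jωC) = -j/(ω·C) = 0 - j3653 Ω
  Z2: Z = R = 66.5 Ω
  Z3: Z = R = 416 Ω
Step 3 — With the output port shorted to ground, the output series arm Z2 runs from the junction to ground; the shunt arm Z3 also runs from the junction to ground. They appear in parallel: Z3 || Z2 = 57.33 Ω.
Step 4 — Series with input arm Z1: Z_in = Z1 + (Z3 || Z2) = 57.33 - j3653 Ω = 3654∠-89.1° Ω.
Step 5 — Power factor: PF = cos(φ) = Re(Z)/|Z| = 57.33/3654 = 0.01569.
Step 6 — Type: Im(Z) = -3653 ⇒ leading (phase φ = -89.1°).

PF = 0.01569 (leading, φ = -89.1°)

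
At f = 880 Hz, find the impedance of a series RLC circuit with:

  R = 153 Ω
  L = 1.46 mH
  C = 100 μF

Step 1 — Angular frequency: ω = 2π·f = 2π·880 = 5529 rad/s.
Step 2 — Component impedances:
  R: Z = R = 153 Ω
  L: Z = jωL = j·5529·0.00146 = 0 + j8.073 Ω
  C: Z = 1/(jωC) = -j/(ω·C) = 0 - j1.809 Ω
Step 3 — Series combination: Z_total = R + L + C = 153 + j6.264 Ω = 153.1∠2.3° Ω.

Z = 153 + j6.264 Ω = 153.1∠2.3° Ω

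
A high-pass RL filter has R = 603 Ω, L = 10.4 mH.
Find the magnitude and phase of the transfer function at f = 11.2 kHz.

Step 1 — Angular frequency: ω = 2π·1.12e+04 = 7.037e+04 rad/s.
Step 2 — Transfer function: H(jω) = jωL/(R + jωL).
Step 3 — Numerator jωL = j·731.9; denominator R + jωL = 603 + j731.9.
Step 4 — H = 0.5956 + j0.4908.
Step 5 — Magnitude: |H| = 0.7718 (-2.3 dB); phase: φ = 39.5°.

|H| = 0.7718 (-2.3 dB), φ = 39.5°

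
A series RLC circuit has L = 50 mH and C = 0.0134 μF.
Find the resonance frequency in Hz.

Step 1 — Resonance condition Im(Z)=0 gives ω₀ = 1/√(LC).
Step 2 — ω₀ = 1/√(0.05·1.34e-08) = 3.863e+04 rad/s.
Step 3 — f₀ = ω₀/(2π) = 6149 Hz.

f₀ = 6149 Hz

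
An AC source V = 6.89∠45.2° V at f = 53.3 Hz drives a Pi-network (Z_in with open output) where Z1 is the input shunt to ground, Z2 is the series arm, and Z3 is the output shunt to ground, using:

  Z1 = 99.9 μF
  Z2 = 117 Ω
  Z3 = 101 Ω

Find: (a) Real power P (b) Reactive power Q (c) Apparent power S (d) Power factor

Step 1 — Angular frequency: ω = 2π·f = 2π·53.3 = 334.9 rad/s.
Step 2 — Component impedances:
  Z1: Z = 1/(jωC) = -j/(ω·C) = 0 - j29.89 Ω
  Z2: Z = R = 117 Ω
  Z3: Z = R = 101 Ω
Step 3 — With open output, the series arm Z2 and the output shunt Z3 appear in series to ground: Z2 + Z3 = 218 Ω.
Step 4 — Parallel with input shunt Z1: Z_in = Z1 || (Z2 + Z3) = 4.023 - j29.34 Ω = 29.61∠-82.2° Ω.
Step 5 — Source phasor: V = 6.89∠45.2° V = 4.855 + j4.889 V.
Step 6 — Current: I = V / Z = -0.1413 + j0.1849 A = 0.2327∠127.4° A.
Step 7 — Complex power: S = V·I* = 0.2178 - j1.588 VA.
Step 8 — Real power: P = Re(S) = 0.2178 W.
Step 9 — Reactive power: Q = Im(S) = -1.588 VAR.
Step 10 — Apparent power: |S| = 1.603 VA.
Step 11 — Power factor: PF = P/|S| = 0.1358 (leading).

(a) P = 0.2178 W  (b) Q = -1.588 VAR  (c) S = 1.603 VA  (d) PF = 0.1358 (leading)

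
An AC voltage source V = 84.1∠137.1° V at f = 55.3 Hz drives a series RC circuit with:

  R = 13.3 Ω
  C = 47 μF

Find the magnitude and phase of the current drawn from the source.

Step 1 — Angular frequency: ω = 2π·f = 2π·55.3 = 347.5 rad/s.
Step 2 — Component impedances:
  R: Z = R = 13.3 Ω
  C: Z = 1/(jωC) = -j/(ω·C) = 0 - j61.23 Ω
Step 3 — Series combination: Z_total = R + C = 13.3 - j61.23 Ω = 62.66∠-77.7° Ω.
Step 4 — Source phasor: V = 84.1∠137.1° V = -61.61 + j57.25 V.
Step 5 — Ohm's law: I = V / Z_total = (-61.61 + j57.25) / (13.3 - j61.23) = -1.101 - j0.7668 A.
Step 6 — Convert to polar: |I| = 1.342 A, ∠I = -145.2°.

I = 1.342∠-145.2° A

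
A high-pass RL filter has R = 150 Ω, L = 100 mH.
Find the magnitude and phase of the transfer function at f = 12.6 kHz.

Step 1 — Angular frequency: ω = 2π·1.26e+04 = 7.917e+04 rad/s.
Step 2 — Transfer function: H(jω) = jωL/(R + jωL).
Step 3 — Numerator jωL = j·7917; denominator R + jωL = 150 + j7917.
Step 4 — H = 0.9996 + j0.01894.
Step 5 — Magnitude: |H| = 0.9998 (-0.0 dB); phase: φ = 1.1°.

|H| = 0.9998 (-0.0 dB), φ = 1.1°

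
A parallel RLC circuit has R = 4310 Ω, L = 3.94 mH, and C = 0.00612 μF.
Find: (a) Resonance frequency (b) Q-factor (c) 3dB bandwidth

Step 1 — Resonance: ω₀ = 1/√(LC) = 1/√(0.00394·6.12e-09) = 2.036e+05 rad/s.
Step 2 — f₀ = ω₀/(2π) = 3.241e+04 Hz.
Step 3 — Parallel Q: Q = R/(ω₀L) = 4310/(2.036e+05·0.00394) = 5.372.
Step 4 — Bandwidth: Δω = ω₀/Q = 3.791e+04 rad/s; BW = Δω/(2π) = 6034 Hz.

(a) f₀ = 3.241e+04 Hz  (b) Q = 5.372  (c) BW = 6034 Hz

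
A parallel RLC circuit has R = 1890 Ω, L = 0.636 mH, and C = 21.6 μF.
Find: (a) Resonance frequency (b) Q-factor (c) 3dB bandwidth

Step 1 — Resonance: ω₀ = 1/√(LC) = 1/√(0.000636·2.16e-05) = 8532 rad/s.
Step 2 — f₀ = ω₀/(2π) = 1358 Hz.
Step 3 — Parallel Q: Q = R/(ω₀L) = 1890/(8532·0.000636) = 348.3.
Step 4 — Bandwidth: Δω = ω₀/Q = 24.5 rad/s; BW = Δω/(2π) = 3.899 Hz.

(a) f₀ = 1358 Hz  (b) Q = 348.3  (c) BW = 3.899 Hz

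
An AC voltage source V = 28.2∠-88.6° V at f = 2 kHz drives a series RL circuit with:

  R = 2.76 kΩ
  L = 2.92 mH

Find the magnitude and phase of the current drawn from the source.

Step 1 — Angular frequency: ω = 2π·f = 2π·2000 = 1.257e+04 rad/s.
Step 2 — Component impedances:
  R: Z = R = 2760 Ω
  L: Z = jωL = j·1.257e+04·0.00292 = 0 + j36.69 Ω
Step 3 — Series combination: Z_total = R + L = 2760 + j36.69 Ω = 2760∠0.8° Ω.
Step 4 — Source phasor: V = 28.2∠-88.6° V = 0.689 - j28.19 V.
Step 5 — Ohm's law: I = V / Z_total = (0.689 - j28.19) / (2760 + j36.69) = 0.0001138 - j0.01022 A.
Step 6 — Convert to polar: |I| = 0.01022 A, ∠I = -89.4°.

I = 0.01022∠-89.4° A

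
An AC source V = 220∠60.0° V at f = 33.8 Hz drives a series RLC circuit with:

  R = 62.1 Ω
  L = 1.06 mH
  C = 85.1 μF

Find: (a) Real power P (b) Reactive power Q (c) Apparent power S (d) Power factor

Step 1 — Angular frequency: ω = 2π·f = 2π·33.8 = 212.4 rad/s.
Step 2 — Component impedances:
  R: Z = R = 62.1 Ω
  L: Z = jωL = j·212.4·0.00106 = 0 + j0.2251 Ω
  C: Z = 1/(jωC) = -j/(ω·C) = 0 - j55.33 Ω
Step 3 — Series combination: Z_total = R + L + C = 62.1 - j55.11 Ω = 83.02∠-41.6° Ω.
Step 4 — Source phasor: V = 220∠60.0° V = 110 + j190.5 V.
Step 5 — Current: I = V / Z = -0.5322 + j2.596 A = 2.65∠101.6° A.
Step 6 — Complex power: S = V·I* = 436 - j386.9 VA.
Step 7 — Real power: P = Re(S) = 436 W.
Step 8 — Reactive power: Q = Im(S) = -386.9 VAR.
Step 9 — Apparent power: |S| = 583 VA.
Step 10 — Power factor: PF = P/|S| = 0.748 (leading).

(a) P = 436 W  (b) Q = -386.9 VAR  (c) S = 583 VA  (d) PF = 0.748 (leading)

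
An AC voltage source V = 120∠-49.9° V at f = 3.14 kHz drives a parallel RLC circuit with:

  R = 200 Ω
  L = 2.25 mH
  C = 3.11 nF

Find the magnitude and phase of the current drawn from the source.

Step 1 — Angular frequency: ω = 2π·f = 2π·3140 = 1.973e+04 rad/s.
Step 2 — Component impedances:
  R: Z = R = 200 Ω
  L: Z = jωL = j·1.973e+04·0.00225 = 0 + j44.39 Ω
  C: Z = 1/(jωC) = -j/(ω·C) = 0 - j1.63e+04 Ω
Step 3 — Parallel combination: 1/Z_total = 1/R + 1/L + 1/C; Z_total = 9.439 + j42.41 Ω = 43.45∠77.5° Ω.
Step 4 — Source phasor: V = 120∠-49.9° V = 77.29 - j91.79 V.
Step 5 — Ohm's law: I = V / Z_total = (77.29 - j91.79) / (9.439 + j42.41) = -1.676 - j2.195 A.
Step 6 — Convert to polar: |I| = 2.762 A, ∠I = -127.4°.

I = 2.762∠-127.4° A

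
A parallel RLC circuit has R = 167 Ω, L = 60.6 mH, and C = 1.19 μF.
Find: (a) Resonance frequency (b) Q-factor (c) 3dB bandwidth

Step 1 — Resonance: ω₀ = 1/√(LC) = 1/√(0.0606·1.19e-06) = 3724 rad/s.
Step 2 — f₀ = ω₀/(2π) = 592.7 Hz.
Step 3 — Parallel Q: Q = R/(ω₀L) = 167/(3724·0.0606) = 0.74.
Step 4 — Bandwidth: Δω = ω₀/Q = 5032 rad/s; BW = Δω/(2π) = 800.9 Hz.

(a) f₀ = 592.7 Hz  (b) Q = 0.74  (c) BW = 800.9 Hz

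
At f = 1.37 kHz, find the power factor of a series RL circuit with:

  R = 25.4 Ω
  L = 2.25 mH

Step 1 — Angular frequency: ω = 2π·f = 2π·1370 = 8608 rad/s.
Step 2 — Component impedances:
  R: Z = R = 25.4 Ω
  L: Z = jωL = j·8608·0.00225 = 0 + j19.37 Ω
Step 3 — Series combination: Z_total = R + L = 25.4 + j19.37 Ω = 31.94∠37.3° Ω.
Step 4 — Power factor: PF = cos(φ) = Re(Z)/|Z| = 25.4/31.94 = 0.7952.
Step 5 — Type: Im(Z) = 19.37 ⇒ lagging (phase φ = 37.3°).

PF = 0.7952 (lagging, φ = 37.3°)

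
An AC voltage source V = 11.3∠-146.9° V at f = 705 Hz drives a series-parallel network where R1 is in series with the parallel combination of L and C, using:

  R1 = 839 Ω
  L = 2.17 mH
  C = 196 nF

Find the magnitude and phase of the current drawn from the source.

Step 1 — Angular frequency: ω = 2π·f = 2π·705 = 4430 rad/s.
Step 2 — Component impedances:
  R1: Z = R = 839 Ω
  L: Z = jωL = j·4430·0.00217 = 0 + j9.612 Ω
  C: Z = 1/(jωC) = -j/(ω·C) = 0 - j1152 Ω
Step 3 — Parallel branch: L || C = 1/(1/L + 1/C) = 0 + j9.693 Ω.
Step 4 — Series with R1: Z_total = R1 + (L || C) = 839 + j9.693 Ω = 839.1∠0.7° Ω.
Step 5 — Source phasor: V = 11.3∠-146.9° V = -9.466 - j6.171 V.
Step 6 — Ohm's law: I = V / Z_total = (-9.466 - j6.171) / (839 + j9.693) = -0.01137 - j0.007224 A.
Step 7 — Convert to polar: |I| = 0.01347 A, ∠I = -147.6°.

I = 0.01347∠-147.6° A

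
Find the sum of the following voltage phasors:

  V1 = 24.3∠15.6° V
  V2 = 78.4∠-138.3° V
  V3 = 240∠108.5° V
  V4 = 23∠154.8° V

Step 1 — Convert each phasor to rectangular form:
  V1 = 24.3·(cos(15.6°) + j·sin(15.6°)) = 23.4 + j6.535 V
  V2 = 78.4·(cos(-138.3°) + j·sin(-138.3°)) = -58.54 - j52.15 V
  V3 = 240·(cos(108.5°) + j·sin(108.5°)) = -76.15 + j227.6 V
  V4 = 23·(cos(154.8°) + j·sin(154.8°)) = -20.81 + j9.793 V
Step 2 — Sum components: V_total = -132.1 + j191.8 V.
Step 3 — Convert to polar: |V_total| = 232.9 V, ∠V_total = 124.6°.

V_total = 232.9∠124.6° V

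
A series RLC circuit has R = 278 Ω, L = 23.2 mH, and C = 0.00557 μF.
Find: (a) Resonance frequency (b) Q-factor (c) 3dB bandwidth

Step 1 — Resonance: ω₀ = 1/√(LC) = 1/√(0.0232·5.57e-09) = 8.797e+04 rad/s.
Step 2 — f₀ = ω₀/(2π) = 1.4e+04 Hz.
Step 3 — Series Q: Q = ω₀L/R = 8.797e+04·0.0232/278 = 7.341.
Step 4 — Bandwidth: Δω = ω₀/Q = 1.198e+04 rad/s; BW = Δω/(2π) = 1907 Hz.

(a) f₀ = 1.4e+04 Hz  (b) Q = 7.341  (c) BW = 1907 Hz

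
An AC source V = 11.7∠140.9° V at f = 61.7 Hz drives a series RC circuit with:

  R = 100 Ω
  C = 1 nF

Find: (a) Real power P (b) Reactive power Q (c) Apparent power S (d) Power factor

Step 1 — Angular frequency: ω = 2π·f = 2π·61.7 = 387.7 rad/s.
Step 2 — Component impedances:
  R: Z = R = 100 Ω
  C: Z = 1/(jωC) = -j/(ω·C) = 0 - j2.579e+06 Ω
Step 3 — Series combination: Z_total = R + C = 100 - j2.579e+06 Ω = 2.579e+06∠-90.0° Ω.
Step 4 — Source phasor: V = 11.7∠140.9° V = -9.08 + j7.379 V.
Step 5 — Current: I = V / Z = -2.861e-06 - j3.52e-06 A = 4.536e-06∠-129.1° A.
Step 6 — Complex power: S = V·I* = 2.057e-09 - j5.307e-05 VA.
Step 7 — Real power: P = Re(S) = 2.057e-09 W.
Step 8 — Reactive power: Q = Im(S) = -5.307e-05 VAR.
Step 9 — Apparent power: |S| = 5.307e-05 VA.
Step 10 — Power factor: PF = P/|S| = 3.877e-05 (leading).

(a) P = 2.057e-09 W  (b) Q = -5.307e-05 VAR  (c) S = 5.307e-05 VA  (d) PF = 3.877e-05 (leading)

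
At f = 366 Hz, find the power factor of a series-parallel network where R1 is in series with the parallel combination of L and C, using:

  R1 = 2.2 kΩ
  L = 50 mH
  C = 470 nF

Step 1 — Angular frequency: ω = 2π·f = 2π·366 = 2300 rad/s.
Step 2 — Component impedances:
  R1: Z = R = 2200 Ω
  L: Z = jωL = j·2300·0.05 = 0 + j115 Ω
  C: Z = 1/(jωC) = -j/(ω·C) = 0 - j925.2 Ω
Step 3 — Parallel branch: L || C = 1/(1/L + 1/C) = 0 + j131.3 Ω.
Step 4 — Series with R1: Z_total = R1 + (L || C) = 2200 + j131.3 Ω = 2204∠3.4° Ω.
Step 5 — Power factor: PF = cos(φ) = Re(Z)/|Z| = 2200/2204 = 0.9982.
Step 6 — Type: Im(Z) = 131.3 ⇒ lagging (phase φ = 3.4°).

PF = 0.9982 (lagging, φ = 3.4°)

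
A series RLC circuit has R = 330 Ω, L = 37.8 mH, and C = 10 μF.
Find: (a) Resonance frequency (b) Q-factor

Step 1 — Resonance condition Im(Z)=0 gives ω₀ = 1/√(LC).
Step 2 — ω₀ = 1/√(0.0378·1e-05) = 1627 rad/s.
Step 3 — f₀ = ω₀/(2π) = 258.9 Hz.
Step 4 — Series Q: Q = ω₀L/R = 1627·0.0378/330 = 0.1863.

(a) f₀ = 258.9 Hz  (b) Q = 0.1863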